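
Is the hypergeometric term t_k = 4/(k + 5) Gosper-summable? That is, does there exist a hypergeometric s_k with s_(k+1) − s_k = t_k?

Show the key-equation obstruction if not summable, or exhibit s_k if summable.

No — the linear system for f has no solution.

The ratio is (k + 5)/(k + 6).
A = k + 5, B = k + 6, C = 1.
Need (k + 5)·f(k+1) − (k + 5)·f(k) = 1.
d = 0 from the (1,1,0) case.
f = c0 ⇒ A·f(k+1) − B(k−1)·f(k) − C = -1. The system {-1 = 0} is inconsistent; no antidifference.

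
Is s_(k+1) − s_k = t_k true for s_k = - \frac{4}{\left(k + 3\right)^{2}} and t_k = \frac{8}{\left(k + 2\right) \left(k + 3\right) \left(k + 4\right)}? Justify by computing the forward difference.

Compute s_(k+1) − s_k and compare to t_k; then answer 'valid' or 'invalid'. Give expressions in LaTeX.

s_(k+1) = -4/(k + 4)**2
s_(k+1) − s_k = -4/(k + 4)**2 + 4/(k + 3)**2
(s_(k+1) − s_k) − t_k = 4*(-3*k - 10)/(k**5 + 16*k**4 + 101*k**3 + 314*k**2 + 480*k + 288)

Invalid: residual \frac{4 \left(- 3 k - 10\right)}{k^{5} + 16 k^{4} + 101 k^{3} + 314 k^{2} + 480 k + 288} ≠ 0.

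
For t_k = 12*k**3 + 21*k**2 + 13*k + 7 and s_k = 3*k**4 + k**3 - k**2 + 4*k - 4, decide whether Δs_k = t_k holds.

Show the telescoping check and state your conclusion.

s_(k+1) = 4*k + 3*(k + 1)**4 + (k + 1)**3 - (k + 1)**2
s_(k+1) − s_k = 12*k**3 + 21*k**2 + 13*k + 7
(s_(k+1) − s_k) − t_k = 0

Valid — Δs_k = t_k.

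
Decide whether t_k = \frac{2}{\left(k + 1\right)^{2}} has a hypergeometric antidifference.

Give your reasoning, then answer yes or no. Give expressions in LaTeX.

Compute t_(k+1)/t_k: get (k + 1)**2/(k + 2)**2.
Gosper form: A/B · C(k+1)/C(k) with A=k**2 + 2*k + 1, B=k**2 + 4*k + 4, C=1.
Set up (k**2 + 2*k + 1)·f(k+1) − (k**2 + 2*k + 1)·f(k) − (1) = 0.
Bound: deg f ≤ 0.
Write f(k) = c0. Then LHS − RHS = -1, requiring -1 = 0: contradictory. No certificate.

No — t_k has no hypergeometric antidifference.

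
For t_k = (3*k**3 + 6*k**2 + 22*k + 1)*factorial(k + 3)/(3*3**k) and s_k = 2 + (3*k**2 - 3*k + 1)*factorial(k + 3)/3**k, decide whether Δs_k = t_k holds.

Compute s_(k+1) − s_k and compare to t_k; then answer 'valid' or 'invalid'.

s_(k+1) = -3**(-k - 1)*(3*k - 3*(k + 1)**2 + 2)*factorial(k + 4) + 2
s_(k+1) − s_k = (3*k**3 + 6*k**2 + 22*k + 1)*factorial(k + 3)/(3*3**k)
(s_(k+1) − s_k) − t_k = 0

valid (s_(k+1) − s_k reduces to t_k)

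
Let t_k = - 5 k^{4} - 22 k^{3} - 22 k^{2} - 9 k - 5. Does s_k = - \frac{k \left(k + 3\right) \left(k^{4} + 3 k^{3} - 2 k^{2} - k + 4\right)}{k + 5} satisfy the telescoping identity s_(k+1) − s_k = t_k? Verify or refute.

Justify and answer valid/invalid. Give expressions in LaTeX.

Invalid: residual \frac{2 \left(4 k^{5} + 44 k^{4} + 134 k^{3} + 120 k^{2} + 46 k + 25\right)}{k^{2} + 11 k + 30} ≠ 0.

s_(k+1) = -(k + 1)*(k + 4)*(-k + (k + 1)**4 + 3*(k + 1)**3 - 2*(k + 1)**2 + 3)/(k + 6)
s_(k+1) − s_k = (-5*k**6 - 69*k**5 - 326*k**4 - 643*k**3 - 524*k**2 - 233*k - 100)/(k**2 + 11*k + 30)
(s_(k+1) − s_k) − t_k = 2*(4*k**5 + 44*k**4 + 134*k**3 + 120*k**2 + 46*k + 25)/(k**2 + 11*k + 30)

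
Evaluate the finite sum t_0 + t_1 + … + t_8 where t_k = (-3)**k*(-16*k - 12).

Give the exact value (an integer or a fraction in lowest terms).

Compute t_(k+1)/t_k: get 3*(-4*k - 7)/(4*k + 3).
So A=-3 and B=1, with C=k + 3/4.
Key eq: (-3)·f(k+1) = (1)·f(k) + (k + 3/4).
deg f ≤ 1 (via 0,0,1).
Solve for f: f(k) = -k/4 (degree 1 ≤ 1).
Then R = B(k−1)f/C = -k/(4*k + 3), so s_k = R(k)·t_k = 4*(-3)**k*k.
Verify: (-3)**k*(-16*k - 12) matches t_k.
Evaluate s at k=9 and k=0: -708588 and 0; difference -708588.

Σ = -708588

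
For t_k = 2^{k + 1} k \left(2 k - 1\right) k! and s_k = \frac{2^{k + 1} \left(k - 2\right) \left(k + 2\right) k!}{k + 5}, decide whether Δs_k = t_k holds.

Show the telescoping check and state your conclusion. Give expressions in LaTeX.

Invalid: residual - \frac{6 \cdot 2^{k} \left(2 k^{3} + 9 k^{2} - 6 k + 2\right) k!}{\left(k + 5\right) \left(k + 6\right)} ≠ 0.

s_(k+1) = 2**(k + 2)*(k - 1)*(k + 3)*factorial(k + 1)/(k + 6)
s_(k+1) − s_k = 2**(k + 1)*(2*k**4 + 15*k**3 + 22*k**2 - 12*k - 6)*factorial(k)/((k + 5)*(k + 6))
(s_(k+1) − s_k) − t_k = -6*2**k*(2*k**3 + 9*k**2 - 6*k + 2)*factorial(k)/((k + 5)*(k + 6))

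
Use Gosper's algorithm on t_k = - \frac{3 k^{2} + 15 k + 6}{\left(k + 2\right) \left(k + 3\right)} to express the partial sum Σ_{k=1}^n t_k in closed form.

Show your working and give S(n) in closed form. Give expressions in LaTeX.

S(n) = \frac{n \left(- 3 n - 5\right)}{n + 3}

Step 1: r(k) = (k + 2)*(5*k + (k + 1)**2 + 7)/((k + 4)*(k**2 + 5*k + 2)).
Normal form (A,B,C) = (k + 2, k + 4, k**2 + 5*k + 2).
f must satisfy (k + 2)·f(k+1) − (k + 3)·f(k) = k**2 + 5*k + 2.
Bound: deg f ≤ 2.
Coefficient equations give f(k) = k**2.
Certificate R = B(k−1)f/C = k**2*(k + 3)/(k**2 + 5*k + 2) gives s_k = -3*k**2/(k + 2).
Check: Δs_k = 3*(-k**2 - 5*k - 2)/(k**2 + 5*k + 6). ✓
s_(n+1) = 3*(-n**2 - 2*n - 1)/(n + 3) and s_(1) = -1, so S(n) = n*(-3*n - 5)/(n + 3).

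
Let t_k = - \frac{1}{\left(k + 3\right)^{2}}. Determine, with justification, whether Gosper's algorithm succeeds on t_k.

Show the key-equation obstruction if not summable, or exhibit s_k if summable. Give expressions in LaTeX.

No — key equation has no polynomial f.

Step 1: r(k) = (k + 3)**2/(k + 4)**2.
A = k**2 + 6*k + 9, B = k**2 + 8*k + 16, C = 1.
Set up (k**2 + 6*k + 9)·f(k+1) − (k**2 + 6*k + 9)·f(k) − (1) = 0.
Degrees (2,2,0) ⇒ d ≤ 0.
Write f(k) = c0. Then LHS − RHS = -1, requiring -1 = 0: contradictory. No certificate.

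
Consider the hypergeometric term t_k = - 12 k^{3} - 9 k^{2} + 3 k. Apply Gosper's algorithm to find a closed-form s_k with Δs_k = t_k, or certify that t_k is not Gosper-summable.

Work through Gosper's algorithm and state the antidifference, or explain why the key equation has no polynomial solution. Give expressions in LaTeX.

Ratio r(k) = (4*k**2 + 11*k + 6)/(k*(4*k - 1)).
Gosper form: A/B · C(k+1)/C(k) with A=1, B=1, C=k**3 + 3*k**2/4 - k/4.
Solve (1)·f(k+1) − (1)·f(k) = k**3 + 3*k**2/4 - k/4.
From deg A=0, deg B=0, deg C=3: d=4.
A polynomial solution: f(k) = k*(k - 1)**2*(k + 1)/4.
R(k) = B(k−1)·f(k)/C(k) = (k - 1)**2/(4*k - 1); s_k = R·t_k = 3*k*(-k**3 + k**2 + k - 1).
s_(k+1) − s_k = 3*k*(-4*k**2 - 3*k + 1) = t_k.

s_k = 3 k \left(- k^{3} + k^{2} + k - 1\right)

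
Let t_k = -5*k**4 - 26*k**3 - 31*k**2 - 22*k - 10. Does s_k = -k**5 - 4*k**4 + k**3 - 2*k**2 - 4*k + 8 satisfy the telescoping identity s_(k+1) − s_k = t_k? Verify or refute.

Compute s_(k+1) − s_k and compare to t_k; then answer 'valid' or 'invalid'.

valid; difference matches t_k

s_(k+1) = -k**5 - 9*k**4 - 25*k**3 - 33*k**2 - 26*k - 2
s_(k+1) − s_k = -5*k**4 - 26*k**3 - 31*k**2 - 22*k - 10
(s_(k+1) − s_k) − t_k = 0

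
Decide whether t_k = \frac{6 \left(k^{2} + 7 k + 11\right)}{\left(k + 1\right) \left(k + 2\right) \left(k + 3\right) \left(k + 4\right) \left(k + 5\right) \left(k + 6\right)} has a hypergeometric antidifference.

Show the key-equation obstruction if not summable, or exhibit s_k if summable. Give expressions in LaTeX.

Ratio r(k) = (k + 1)*(7*k + (k + 1)**2 + 18)/((k + 7)*(k**2 + 7*k + 11)).
A = k + 1, B = k + 7, C = k**2 + 7*k + 11.
Set up (k + 1)·f(k+1) − (k + 6)·f(k) − (k**2 + 7*k + 11) = 0.
From deg A=1, deg B=1, deg C=2: d=5.
Solve for f: f(k) = k*(k + 2)*(k + 4)*(k**2 + 9*k + 23)/45 (degree 5 ≤ 5).
R(k) = B(k−1)·f(k)/C(k) = k*(k + 2)*(k + 4)*(k + 6)*(k**2 + 9*k + 23)/(45*(k**2 + 7*k + 11)); s_k = R·t_k = 2*k*(k**2 + 9*k + 23)/(15*(k**3 + 9*k**2 + 23*k + 15)).
Check: Δs_k = 6*(k**2 + 7*k + 11)/(k**6 + 21*k**5 + 175*k**4 + 735*k**3 + 1624*k**2 + 1764*k + 720). ✓

Yes. s_k = \frac{2 k \left(k^{2} + 9 k + 23\right)}{15 \left(k^{3} + 9 k^{2} + 23 k + 15\right)}.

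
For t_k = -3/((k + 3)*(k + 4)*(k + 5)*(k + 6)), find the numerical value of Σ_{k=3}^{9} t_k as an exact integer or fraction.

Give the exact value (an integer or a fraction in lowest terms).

Σ = -19/7280

Compute t_(k+1)/t_k: get (k + 3)/(k + 7).
Factor: A=k + 3; B=k + 7; C=1.
f must satisfy (k + 3)·f(k+1) − (k + 6)·f(k) = 1.
deg f ≤ 3 (via 1,1,0).
Match coefficients ⇒ f(k) = k*(k**2 + 12*k + 47)/180.
R(k) = B(k−1)·f(k)/C(k) = k*(k + 6)*(k**2 + 12*k + 47)/180; s_k = R·t_k = k*(-k**2 - 12*k - 47)/(60*(k + 3)*(k + 4)*(k + 5)).
Δs = -3/(k**4 + 18*k**3 + 119*k**2 + 342*k + 360), as required.
Evaluate s at k=10 and k=3: -89/5460 and -23/1680; difference -19/7280.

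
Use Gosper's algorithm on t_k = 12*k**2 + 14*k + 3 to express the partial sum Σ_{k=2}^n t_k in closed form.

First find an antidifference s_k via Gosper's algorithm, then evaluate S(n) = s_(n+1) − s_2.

The ratio is (12*k**2 + 38*k + 29)/(12*k**2 + 14*k + 3).
Take A(k)=1, B(k)=1, C(k)=k**2 + 7*k/6 + 1/4.
Key eq: (1)·f(k+1) = (1)·f(k) + (k**2 + 7*k/6 + 1/4).
Bound: deg f ≤ 3.
Solve for f: f(k) = k*(4*k**2 + k - 2)/12 (degree 3 ≤ 3).
Certificate R = B(k−1)f/C = k*(4*k**2 + k - 2)/(12*k**2 + 14*k + 3) gives s_k = k*(4*k**2 + k - 2).
Δs = 12*k**2 + 14*k + 3, as required.
Telescope: S(n) = s_(n+1) − s_(2) = 4*n**3 + 13*n**2 + 12*n + 3 − (32) = 4*n**3 + 13*n**2 + 12*n - 29.

S(n) = 4*n**3 + 13*n**2 + 12*n - 29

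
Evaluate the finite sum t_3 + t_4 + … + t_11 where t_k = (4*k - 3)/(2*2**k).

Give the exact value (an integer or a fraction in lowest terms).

Σ = 6607/4096

Compute t_(k+1)/t_k: get (4*k + 1)/(2*(4*k - 3)).
Factor: A=1/2; B=1; C=k - 3/4.
Solve (1/2)·f(k+1) − (1)·f(k) = k - 3/4.
Bound: deg f ≤ 1.
Match coefficients ⇒ f(k) = -(4*k + 1)/2.
R(k) = B(k−1)·f(k)/C(k) = -2*(4*k + 1)/(4*k - 3); s_k = R·t_k = (-4*k - 1)/2**k.
s_(k+1) − s_k = (4*k - 3)/(2*2**k) = t_k.
Sum = s_(12) − s_(3); s_(12) = -49/4096, s_(3) = -13/8 ⇒ 6607/4096.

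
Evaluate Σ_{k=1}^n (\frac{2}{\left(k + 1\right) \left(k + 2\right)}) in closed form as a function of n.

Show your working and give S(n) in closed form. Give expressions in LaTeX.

S(n) = \frac{n}{n + 2}

Step 1: r(k) = (k + 1)/(k + 3).
A = k + 1, B = k + 3, C = 1.
f must satisfy (k + 1)·f(k+1) − (k + 2)·f(k) = 1.
Bound: deg f ≤ 1.
Coefficient equations give f(k) = k.
Then R = B(k−1)f/C = k*(k + 2), so s_k = R(k)·t_k = 2*k/(k + 1).
Verify: 2/(k**2 + 3*k + 2) matches t_k.
Telescope: S(n) = s_(n+1) − s_(1) = 2*(n + 1)/(n + 2) − (1) = n/(n + 2).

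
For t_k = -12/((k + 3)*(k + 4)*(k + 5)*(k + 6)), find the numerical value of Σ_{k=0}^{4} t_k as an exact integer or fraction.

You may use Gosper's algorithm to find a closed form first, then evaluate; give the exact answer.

The ratio is (k + 3)/(k + 7).
Factor: A=k + 3; B=k + 7; C=1.
Key eq: (k + 3)·f(k+1) = (k + 6)·f(k) + (1).
Degrees (1,1,0) ⇒ d ≤ 3.
Coefficient equations give f(k) = k*(k**2 + 12*k + 47)/180.
So s_k = (B(k−1)f/C)·t_k = (k*(k + 6)*(k**2 + 12*k + 47)/180)·t_k = k*(-k**2 - 12*k - 47)/(15*(k + 3)*(k + 4)*(k + 5)).
Check: Δs_k = -12/(k**4 + 18*k**3 + 119*k**2 + 342*k + 360). ✓
Evaluate s at k=5 and k=0: -11/180 and 0; difference -11/180.

Σ = -11/180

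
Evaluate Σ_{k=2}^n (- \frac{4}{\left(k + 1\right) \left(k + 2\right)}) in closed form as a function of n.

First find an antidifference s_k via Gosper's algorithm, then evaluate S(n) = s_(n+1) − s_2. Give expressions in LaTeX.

t_(k+1)/t_k = (k + 1)/(k + 3).
Gosper form: A/B · C(k+1)/C(k) with A=k + 1, B=k + 3, C=1.
Solve (k + 1)·f(k+1) − (k + 2)·f(k) = 1.
Degrees (1,1,0) ⇒ d ≤ 1.
Match coefficients ⇒ f(k) = k.
Then R = B(k−1)f/C = k*(k + 2), so s_k = R(k)·t_k = -4*k/(k + 1).
Verify: -4/(k**2 + 3*k + 2) matches t_k.
s_(n+1) = 4*(-n - 1)/(n + 2) and s_(2) = -8/3, so S(n) = 4*(1 - n)/(3*(n + 2)).

S(n) = \frac{4 \left(1 - n\right)}{3 \left(n + 2\right)}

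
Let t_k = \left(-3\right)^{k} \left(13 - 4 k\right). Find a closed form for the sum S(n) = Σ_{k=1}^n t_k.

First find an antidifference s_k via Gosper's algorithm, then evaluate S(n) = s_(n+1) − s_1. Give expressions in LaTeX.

S(n) = - 3 \left(-3\right)^{n} n + 9 \left(-3\right)^{n} - 9

Compute t_(k+1)/t_k: get 3*(9 - 4*k)/(4*k - 13).
Take A(k)=-3, B(k)=1, C(k)=k - 13/4.
Key eq: (-3)·f(k+1) = (1)·f(k) + (k - 13/4).
From deg A=0, deg B=0, deg C=1: d=1.
Solve for f: f(k) = -(k - 4)/4 (degree 1 ≤ 1).
Certificate R = B(k−1)f/C = -(k - 4)/(4*k - 13) gives s_k = (-3)**k*(k - 4).
s_(k+1) − s_k = (-3)**k*(13 - 4*k) = t_k.
Σ_(k=1)^n t_k = s_(n+1) − s_(1) = ((-3)**(n + 1)*(n - 3)) − (9), i.e. -3*(-3)**n*n + 9*(-3)**n - 9.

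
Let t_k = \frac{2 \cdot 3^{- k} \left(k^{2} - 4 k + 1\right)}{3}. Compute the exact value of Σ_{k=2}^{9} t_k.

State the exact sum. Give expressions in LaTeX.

The ratio is (k**2 - 2*k - 2)/(3*(k**2 - 4*k + 1)).
Normal form (A,B,C) = (1/3, 1, k**2 - 4*k + 1).
Key eq: (1/3)·f(k+1) = (1)·f(k) + (k**2 - 4*k + 1).
Bound: deg f ≤ 2.
Match coefficients ⇒ f(k) = -3*k*(k - 3)/2.
R(k) = B(k−1)·f(k)/C(k) = -3*k*(k - 3)/(2*(k**2 - 4*k + 1)); s_k = R·t_k = k*(3 - k)/3**k.
Verify: 2*(k**2 - 4*k + 1)/(3*3**k) matches t_k.
Telescoping: Σ = s_(10) − s_(2) = -70/59049 − (2/9) = -13192/59049.

Σ = -13192/59049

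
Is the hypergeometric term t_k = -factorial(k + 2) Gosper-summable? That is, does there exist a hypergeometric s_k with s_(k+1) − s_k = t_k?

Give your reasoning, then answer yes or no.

r(k) = k + 3 after simplifying.
Take A(k)=k + 3, B(k)=1, C(k)=1.
Solve (k + 3)·f(k+1) − (1)·f(k) = 1.
Bound: deg f ≤ -1.
d = -1 < 0 ⇒ no nonzero polynomial f; not summable.

No — t_k has no hypergeometric antidifference.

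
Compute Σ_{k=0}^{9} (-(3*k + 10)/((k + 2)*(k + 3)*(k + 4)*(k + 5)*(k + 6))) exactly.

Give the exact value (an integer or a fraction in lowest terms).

r(k) = (k + 2)*(3*k + 13)/((k + 7)*(3*k + 10)) after simplifying.
Factor: A=k + 2; B=k + 7; C=k + 10/3.
Key eq: (k + 2)·f(k+1) = (k + 6)·f(k) + (k + 10/3).
Degrees (1,1,1) ⇒ d ≤ 4.
Coefficient equations give f(k) = k*(k + 3)*(k**2 + 11*k + 38)/120.
R(k) = B(k−1)·f(k)/C(k) = k*(k + 3)*(k + 6)*(k**2 + 11*k + 38)/(40*(3*k + 10)); s_k = R·t_k = k*(-k**2 - 11*k - 38)/(40*(k**3 + 11*k**2 + 38*k + 40)).
Verify: (-3*k - 10)/(k**5 + 20*k**4 + 155*k**3 + 580*k**2 + 1044*k + 720) matches t_k.
Evaluate s at k=10 and k=0: -31/1260 and 0; difference -31/1260.

Σ = -31/1260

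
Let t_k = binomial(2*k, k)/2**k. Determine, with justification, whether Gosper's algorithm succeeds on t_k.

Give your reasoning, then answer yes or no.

Ratio r(k) = (2*k + 1)/(k + 1).
Gosper form: A/B · C(k+1)/C(k) with A=2*k + 1, B=k + 1, C=1.
Key eq: (2*k + 1)·f(k+1) = (k)·f(k) + (1).
d = -1 from the (1,1,0) case.
deg f ≤ -1 is impossible — no certificate.

No — key equation has no polynomial f.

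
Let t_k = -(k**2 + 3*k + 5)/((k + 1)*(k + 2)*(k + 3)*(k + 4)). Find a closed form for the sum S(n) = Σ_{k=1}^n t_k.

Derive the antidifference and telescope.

S(n) = n*(-7*n**2 - 39*n - 62)/(24*(n**3 + 9*n**2 + 26*n + 24))

Step 1: r(k) = (k + 1)*(3*k + (k + 1)**2 + 8)/((k + 5)*(k**2 + 3*k + 5)).
Normal form (A,B,C) = (k + 1, k + 5, k**2 + 3*k + 5).
Solve (k + 1)·f(k+1) − (k + 4)·f(k) = k**2 + 3*k + 5.
Bound: deg f ≤ 3.
A polynomial solution: f(k) = k*(k**2 + 4*k + 5)/2.
Then R = B(k−1)f/C = k*(k + 4)*(k**2 + 4*k + 5)/(2*(k**2 + 3*k + 5)), so s_k = R(k)·t_k = k*(-k**2 - 4*k - 5)/(2*(k + 1)*(k + 2)*(k + 3)).
s_(k+1) − s_k = (-k**2 - 3*k - 5)/(k**4 + 10*k**3 + 35*k**2 + 50*k + 24) = t_k.
Telescope: S(n) = s_(n+1) − s_(1) = (-n**3 - 7*n**2 - 16*n - 10)/(2*(n**3 + 9*n**2 + 26*n + 24)) − (-5/24) = n*(-7*n**2 - 39*n - 62)/(24*(n**3 + 9*n**2 + 26*n + 24)).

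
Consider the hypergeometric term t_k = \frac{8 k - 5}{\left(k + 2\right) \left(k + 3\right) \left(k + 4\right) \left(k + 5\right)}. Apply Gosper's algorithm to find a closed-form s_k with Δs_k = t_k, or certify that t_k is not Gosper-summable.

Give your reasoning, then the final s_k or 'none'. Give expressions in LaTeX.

s_k = \frac{k \left(k^{2} + 9 k - 70\right)}{24 \left(k + 2\right) \left(k + 3\right) \left(k + 4\right)}

Step 1: r(k) = (k + 2)*(8*k + 3)/((k + 6)*(8*k - 5)).
Normal form (A,B,C) = (k + 2, k + 6, k - 5/8).
Solve (k + 2)·f(k+1) − (k + 5)·f(k) = k - 5/8.
From deg A=1, deg B=1, deg C=1: d=3.
Coefficient equations give f(k) = k*(k - 5)*(k + 14)/192.
Certificate R = B(k−1)f/C = k*(k - 5)*(k + 5)*(k + 14)/(24*(8*k - 5)) gives s_k = k*(k**2 + 9*k - 70)/(24*(k + 2)*(k + 3)*(k + 4)).
Verify: (8*k - 5)/(k**4 + 14*k**3 + 71*k**2 + 154*k + 120) matches t_k.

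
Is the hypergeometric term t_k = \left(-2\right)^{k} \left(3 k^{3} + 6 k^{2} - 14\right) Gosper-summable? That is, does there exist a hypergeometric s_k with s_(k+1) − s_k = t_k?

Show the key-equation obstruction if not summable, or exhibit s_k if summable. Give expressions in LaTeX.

Yes. s_k = \left(-2\right)^{k} \left(- k^{3} + 2 k + 4\right).

Step 1: r(k) = 2*(-3*(k + 1)**3 - 6*(k + 1)**2 + 14)/(3*k**3 + 6*k**2 - 14).
Normal form (A,B,C) = (-2, 1, k**3 + 2*k**2 - 14/3).
f must satisfy (-2)·f(k+1) − (1)·f(k) = k**3 + 2*k**2 - 14/3.
deg f ≤ 3 (via 0,0,3).
Solve for f: f(k) = -(k - 2)*(k**2 + 2*k + 2)/3 (degree 3 ≤ 3).
So s_k = (B(k−1)f/C)·t_k = (-(k - 2)*(k**2 + 2*k + 2)/(3*k**3 + 6*k**2 - 14))·t_k = (-2)**k*(-k**3 + 2*k + 4).
Check: Δs_k = (-2)**k*(3*k**3 + 6*k**2 - 14). ✓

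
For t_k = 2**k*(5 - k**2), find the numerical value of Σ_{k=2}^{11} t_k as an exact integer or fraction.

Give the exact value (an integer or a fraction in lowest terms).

Σ = -397324

Compute t_(k+1)/t_k: get 2*((k + 1)**2 - 5)/(k**2 - 5).
So A=2 and B=1, with C=k**2 - 5.
Key eq: (2)·f(k+1) = (1)·f(k) + (k**2 - 5).
d = 2 from the (0,0,2) case.
Match coefficients ⇒ f(k) = k**2 - 4*k + 1.
Then R = B(k−1)f/C = (k**2 - 4*k + 1)/(k**2 - 5), so s_k = R(k)·t_k = 2**k*(-k**2 + 4*k - 1).
Verify: 2**k*(5 - k**2) matches t_k.
Telescoping: Σ = s_(12) − s_(2) = -397312 − (12) = -397324.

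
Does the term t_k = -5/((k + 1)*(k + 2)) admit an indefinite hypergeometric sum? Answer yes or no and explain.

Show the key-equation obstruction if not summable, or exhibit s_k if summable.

Yes. s_k = -5*k/(k + 1).

t_(k+1)/t_k = (k + 1)/(k + 3).
Normal form (A,B,C) = (k + 1, k + 3, 1).
f must satisfy (k + 1)·f(k+1) − (k + 2)·f(k) = 1.
Degrees (1,1,0) ⇒ d ≤ 1.
Match coefficients ⇒ f(k) = k.
R(k) = B(k−1)·f(k)/C(k) = k*(k + 2); s_k = R·t_k = -5*k/(k + 1).
Verify: -5/(k**2 + 3*k + 2) matches t_k.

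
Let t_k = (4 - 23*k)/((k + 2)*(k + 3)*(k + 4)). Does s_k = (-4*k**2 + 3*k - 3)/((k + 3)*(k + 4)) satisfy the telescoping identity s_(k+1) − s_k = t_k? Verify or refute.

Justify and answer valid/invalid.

Invalid: residual 2*(-4*k**2 + 26*k - 7)/(k**4 + 14*k**3 + 71*k**2 + 154*k + 120) ≠ 0.

s_(k+1) = (3*k - 4*(k + 1)**2)/((k + 4)*(k + 5))
s_(k+1) − s_k = (3 - 31*k)/(k**3 + 12*k**2 + 47*k + 60)
(s_(k+1) − s_k) − t_k = 2*(-4*k**2 + 26*k - 7)/(k**4 + 14*k**3 + 71*k**2 + 154*k + 120)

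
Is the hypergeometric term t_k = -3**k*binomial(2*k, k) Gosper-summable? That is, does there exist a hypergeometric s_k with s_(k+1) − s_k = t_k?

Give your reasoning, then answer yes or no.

No — key equation has no polynomial f.

Step 1: r(k) = 6*(2*k + 1)/(k + 1).
Take A(k)=12*k + 6, B(k)=k + 1, C(k)=1.
Set up (12*k + 6)·f(k+1) − (k)·f(k) − (1) = 0.
From deg A=1, deg B=1, deg C=0: d=-1.
Negative degree bound (-1): no f exists, t_k not Gosper-summable.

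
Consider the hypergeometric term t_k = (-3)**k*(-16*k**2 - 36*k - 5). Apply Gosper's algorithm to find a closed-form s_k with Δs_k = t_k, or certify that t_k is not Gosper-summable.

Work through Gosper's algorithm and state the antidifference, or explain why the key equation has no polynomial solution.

s_k = (-3)**k*(4*k**2 + 3*k - 4)

Ratio r(k) = 3*(-16*k**2 - 68*k - 57)/(16*k**2 + 36*k + 5).
So A=-3 and B=1, with C=k**2 + 9*k/4 + 5/16.
f must satisfy (-3)·f(k+1) − (1)·f(k) = k**2 + 9*k/4 + 5/16.
Degrees (0,0,2) ⇒ d ≤ 2.
Solving with deg f ≤ 2: f(k) = -(4*k**2 + 3*k - 4)/16.
R(k) = B(k−1)·f(k)/C(k) = -(4*k**2 + 3*k - 4)/(16*k**2 + 36*k + 5); s_k = R·t_k = (-3)**k*(4*k**2 + 3*k - 4).
Check: Δs_k = (-3)**k*(-16*k**2 - 36*k - 5). ✓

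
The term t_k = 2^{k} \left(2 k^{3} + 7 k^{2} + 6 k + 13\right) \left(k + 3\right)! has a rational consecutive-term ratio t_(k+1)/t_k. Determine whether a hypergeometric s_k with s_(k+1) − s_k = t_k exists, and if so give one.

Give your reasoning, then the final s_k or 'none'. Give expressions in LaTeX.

r(k) = 2*(2*k**4 + 21*k**3 + 78*k**2 + 132*k + 112)/(2*k**3 + 7*k**2 + 6*k + 13) after simplifying.
Gosper form: A/B · C(k+1)/C(k) with A=2*k + 8, B=1, C=k**3 + 7*k**2/2 + 3*k + 13/2.
Set up (2*k + 8)·f(k+1) − (1)·f(k) − (k**3 + 7*k**2/2 + 3*k + 13/2) = 0.
deg f ≤ 2 (via 1,0,3).
Match coefficients ⇒ f(k) = (k**2 - 2*k + 3)/2.
Get s_k = R·t_k = 2**k*(k**2 - 2*k + 3)*factorial(k + 3) with R(k) = B(k−1)f(k)/C(k) = (k**2 - 2*k + 3)/(2*k**3 + 7*k**2 + 6*k + 13).
Δs = 2**k*(2*k**3 + 7*k**2 + 6*k + 13)*factorial(k + 3), as required.

s_k = 2^{k} \left(k^{2} - 2 k + 3\right) \left(k + 3\right)!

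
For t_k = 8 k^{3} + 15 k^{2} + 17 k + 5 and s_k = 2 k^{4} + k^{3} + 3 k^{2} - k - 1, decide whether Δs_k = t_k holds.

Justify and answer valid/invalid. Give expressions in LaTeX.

Valid — Δs_k = t_k.

s_(k+1) = 2*k**4 + 9*k**3 + 18*k**2 + 16*k + 4
s_(k+1) − s_k = 8*k**3 + 15*k**2 + 17*k + 5
(s_(k+1) − s_k) − t_k = 0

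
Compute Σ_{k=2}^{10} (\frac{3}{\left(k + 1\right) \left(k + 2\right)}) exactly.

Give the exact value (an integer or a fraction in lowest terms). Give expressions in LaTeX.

r(k) = (k + 1)/(k + 3) after simplifying.
Gosper form: A/B · C(k+1)/C(k) with A=k + 1, B=k + 3, C=1.
Set up (k + 1)·f(k+1) − (k + 2)·f(k) − (1) = 0.
deg f ≤ 1 (via 1,1,0).
Solving with deg f ≤ 1: f(k) = k.
Get s_k = R·t_k = 3*k/(k + 1) with R(k) = B(k−1)f(k)/C(k) = k*(k + 2).
Verify: 3/(k**2 + 3*k + 2) matches t_k.
Σ_(k=2)^(10) t_k = s_(11) − s_(2) = 11/4 − (2) = 3/4.

Σ = 3/4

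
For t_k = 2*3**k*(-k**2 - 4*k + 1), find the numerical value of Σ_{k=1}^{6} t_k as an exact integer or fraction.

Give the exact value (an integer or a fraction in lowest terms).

Σ = -113730

Compute t_(k+1)/t_k: get 3*(k**2 + 6*k + 4)/(k**2 + 4*k - 1).
So A=3 and B=1, with C=k**2 + 4*k - 1.
Key eq: (3)·f(k+1) = (1)·f(k) + (k**2 + 4*k - 1).
d = 2 from the (0,0,2) case.
Solve for f: f(k) = (k**2 + k - 4)/2 (degree 2 ≤ 2).
So s_k = (B(k−1)f/C)·t_k = ((k**2 + k - 4)/(2*(k**2 + 4*k - 1)))·t_k = 3**k*(-k**2 - k + 4).
Δs = 2*3**k*(-k**2 - 4*k + 1), as required.
Evaluate s at k=7 and k=1: -113724 and 6; difference -113730.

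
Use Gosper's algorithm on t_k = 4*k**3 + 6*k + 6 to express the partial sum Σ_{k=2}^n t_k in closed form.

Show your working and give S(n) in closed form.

Ratio r(k) = (3*k + 2*(k + 1)**3 + 6)/(2*k**3 + 3*k + 3).
Factor: A=1; B=1; C=k**3 + 3*k/2 + 3/2.
Solve (1)·f(k+1) − (1)·f(k) = k**3 + 3*k/2 + 3/2.
From deg A=0, deg B=0, deg C=3: d=4.
Coefficient equations give f(k) = k*(k**3 - 2*k**2 + 4*k + 3)/4.
R(k) = B(k−1)·f(k)/C(k) = k*(k**3 - 2*k**2 + 4*k + 3)/(2*(2*k**3 + 3*k + 3)); s_k = R·t_k = k*(k**3 - 2*k**2 + 4*k + 3).
Check: Δs_k = 4*k**3 + 6*k + 6. ✓
s_(n+1) = n**4 + 2*n**3 + 4*n**2 + 9*n + 6 and s_(2) = 22, so S(n) = n**4 + 2*n**3 + 4*n**2 + 9*n - 16.

S(n) = n**4 + 2*n**3 + 4*n**2 + 9*n - 16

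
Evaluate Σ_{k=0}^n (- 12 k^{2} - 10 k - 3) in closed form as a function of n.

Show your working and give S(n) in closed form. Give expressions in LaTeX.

S(n) = - 4 n^{3} - 11 n^{2} - 10 n - 3

Step 1: r(k) = (12*k**2 + 34*k + 25)/(12*k**2 + 10*k + 3).
So A=1 and B=1, with C=k**2 + 5*k/6 + 1/4.
Solve (1)·f(k+1) − (1)·f(k) = k**2 + 5*k/6 + 1/4.
Bound: deg f ≤ 3.
Match coefficients ⇒ f(k) = k**2*(4*k - 1)/12.
Certificate R = B(k−1)f/C = k**2*(4*k - 1)/(12*k**2 + 10*k + 3) gives s_k = k**2*(1 - 4*k).
Δs = -12*k**2 - 10*k - 3, as required.
Telescope: S(n) = s_(n+1) − s_(0) = -4*n**3 - 11*n**2 - 10*n - 3 − (0) = -4*n**3 - 11*n**2 - 10*n - 3.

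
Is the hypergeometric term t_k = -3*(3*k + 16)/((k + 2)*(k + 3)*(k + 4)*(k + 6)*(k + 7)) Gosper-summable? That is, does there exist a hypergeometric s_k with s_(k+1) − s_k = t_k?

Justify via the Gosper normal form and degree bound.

Yes. s_k = k*(-k**2 - 11*k - 36)/(12*(k**3 + 11*k**2 + 36*k + 36)).

Compute t_(k+1)/t_k: get (k + 2)*(k + 6)*(3*k + 19)/((k + 5)*(k + 8)*(3*k + 16)).
Take A(k)=k + 2, B(k)=k + 8, C(k)=k**2 + 31*k/3 + 80/3.
Set up (k + 2)·f(k+1) − (k + 7)·f(k) − (k**2 + 31*k/3 + 80/3) = 0.
From deg A=1, deg B=1, deg C=2: d=5.
Match coefficients ⇒ f(k) = k*(k + 4)*(k + 5)*(k**2 + 11*k + 36)/108.
Get s_k = R·t_k = k*(-k**2 - 11*k - 36)/(12*(k**3 + 11*k**2 + 36*k + 36)) with R(k) = B(k−1)f(k)/C(k) = k*(k + 4)*(k + 7)*(k**2 + 11*k + 36)/(36*(3*k + 16)).
Verify: 3*(-3*k - 16)/(k**5 + 22*k**4 + 185*k**3 + 740*k**2 + 1404*k + 1008) matches t_k.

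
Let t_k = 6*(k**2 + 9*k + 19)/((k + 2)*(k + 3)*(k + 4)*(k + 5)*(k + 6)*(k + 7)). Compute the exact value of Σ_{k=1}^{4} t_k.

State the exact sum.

Σ = 8/495

t_(k+1)/t_k = (k + 2)*(9*k + (k + 1)**2 + 28)/((k + 8)*(k**2 + 9*k + 19)).
Factor: A=k + 2; B=k + 8; C=k**2 + 9*k + 19.
Key eq: (k + 2)·f(k+1) = (k + 7)·f(k) + (k**2 + 9*k + 19).
d = 5 from the (1,1,2) case.
Match coefficients ⇒ f(k) = k*(k + 3)*(k + 5)*(k**2 + 12*k + 44)/144.
Certificate R = B(k−1)f/C = k*(k + 3)*(k + 5)*(k + 7)*(k**2 + 12*k + 44)/(144*(k**2 + 9*k + 19)) gives s_k = k*(k**2 + 12*k + 44)/(24*(k**3 + 12*k**2 + 44*k + 48)).
Check: Δs_k = 6*(k**2 + 9*k + 19)/(k**6 + 27*k**5 + 295*k**4 + 1665*k**3 + 5104*k**2 + 8028*k + 5040). ✓
Σ_(k=1)^(4) t_k = s_(5) − s_(1) = 215/5544 − (19/840) = 8/495.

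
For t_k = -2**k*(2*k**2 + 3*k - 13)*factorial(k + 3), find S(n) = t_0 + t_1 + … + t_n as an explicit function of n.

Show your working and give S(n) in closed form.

Step 1: r(k) = 2*(2*k**3 + 15*k**2 + 20*k - 32)/(2*k**2 + 3*k - 13).
Normal form (A,B,C) = (2*k + 8, 1, k**2 + 3*k/2 - 13/2).
f must satisfy (2*k + 8)·f(k+1) − (1)·f(k) = k**2 + 3*k/2 - 13/2.
d = 1 from the (1,0,2) case.
Match coefficients ⇒ f(k) = (k - 3)/2.
Then R = B(k−1)f/C = (k - 3)/(2*k**2 + 3*k - 13), so s_k = R(k)·t_k = -2**k*(k - 3)*factorial(k + 3).
s_(k+1) − s_k = -2**k*(2*k**2 + 3*k - 13)*factorial(k + 3) = t_k.
Evaluate: s_(n+1) = -2**(n + 1)*(n - 2)*factorial(n + 4); subtract s_(0) = 18 ⇒ S(n) = -2*2**n*n*factorial(n + 4) + 4*2**n*factorial(n + 4) - 18.

S(n) = -2*2**n*n*factorial(n + 4) + 4*2**n*factorial(n + 4) - 18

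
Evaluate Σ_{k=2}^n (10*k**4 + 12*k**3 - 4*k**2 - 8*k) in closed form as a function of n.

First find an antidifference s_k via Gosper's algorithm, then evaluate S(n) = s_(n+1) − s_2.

S(n) = 2*n**5 + 8*n**4 + 8*n**3 - 3*n**2 - 5*n - 10

t_(k+1)/t_k = (5*k**4 + 26*k**3 + 46*k**2 + 30*k + 5)/(k*(5*k**3 + 6*k**2 - 2*k - 4)).
Factor: A=1; B=1; C=k**4 + 6*k**3/5 - 2*k**2/5 - 4*k/5.
Key eq: (1)·f(k+1) = (1)·f(k) + (k**4 + 6*k**3/5 - 2*k**2/5 - 4*k/5).
deg f ≤ 5 (via 0,0,4).
Solve for f: f(k) = k*(k - 1)*(2*k**3 - 4*k - 3)/10 (degree 5 ≤ 5).
R(k) = B(k−1)·f(k)/C(k) = (k - 1)*(2*k**3 - 4*k - 3)/(2*(5*k**3 + 6*k**2 - 2*k - 4)); s_k = R·t_k = k*(2*k**4 - 2*k**3 - 4*k**2 + k + 3).
s_(k+1) − s_k = 2*k*(5*k**3 + 6*k**2 - 2*k - 4) = t_k.
Evaluate: s_(n+1) = n*(2*n**4 + 8*n**3 + 8*n**2 - 3*n - 5); subtract s_(2) = 10 ⇒ S(n) = 2*n**5 + 8*n**4 + 8*n**3 - 3*n**2 - 5*n - 10.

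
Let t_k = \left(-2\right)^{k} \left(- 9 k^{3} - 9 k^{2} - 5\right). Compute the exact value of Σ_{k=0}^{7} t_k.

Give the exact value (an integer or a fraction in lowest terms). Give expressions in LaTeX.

Σ = 340733

Step 1: r(k) = 2*(-9*(k + 1)**3 - 9*(k + 1)**2 - 5)/(9*k**3 + 9*k**2 + 5).
Normal form (A,B,C) = (-2, 1, k**3 + k**2 + 5/9).
Need (-2)·f(k+1) − (1)·f(k) = k**3 + k**2 + 5/9.
deg f ≤ 3 (via 0,0,3).
Solve for f: f(k) = -(3*k**3 - 3*k**2 - 2*k + 3)/9 (degree 3 ≤ 3).
So s_k = (B(k−1)f/C)·t_k = (-(3*k**3 - 3*k**2 - 2*k + 3)/(9*k**3 + 9*k**2 + 5))·t_k = (-2)**k*(3*k**3 - 3*k**2 - 2*k + 3).
Verify: (-2)**k*(-9*k**3 - 9*k**2 - 5) matches t_k.
Sum = s_(8) − s_(0); s_(8) = 340736, s_(0) = 3 ⇒ 340733.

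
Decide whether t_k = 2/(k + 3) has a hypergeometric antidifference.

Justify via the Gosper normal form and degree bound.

No — the linear system for f has no solution.

Ratio r(k) = (k + 3)/(k + 4).
Gosper form: A/B · C(k+1)/C(k) with A=k + 3, B=k + 4, C=1.
Set up (k + 3)·f(k+1) − (k + 3)·f(k) − (1) = 0.
deg f ≤ 0 (via 1,1,0).
Generic f = c0 gives residual -1; -1 = 0 cannot hold, so t_k is not Gosper-summable.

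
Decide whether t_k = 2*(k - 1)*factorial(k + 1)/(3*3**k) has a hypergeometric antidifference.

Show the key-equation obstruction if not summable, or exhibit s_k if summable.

Yes. s_k = 2*factorial(k + 1)/3**k.

Ratio r(k) = k*(k + 2)/(3*(k - 1)).
So A=k/3 + 2/3 and B=1, with C=k - 1.
Set up (k/3 + 2/3)·f(k+1) − (1)·f(k) − (k - 1) = 0.
deg f ≤ 0 (via 1,0,1).
Coefficient equations give f(k) = 3.
Then R = B(k−1)f/C = 3/(k - 1), so s_k = R(k)·t_k = 2*factorial(k + 1)/3**k.
s_(k+1) − s_k = 2*(k - 1)*factorial(k + 1)/(3*3**k) = t_k.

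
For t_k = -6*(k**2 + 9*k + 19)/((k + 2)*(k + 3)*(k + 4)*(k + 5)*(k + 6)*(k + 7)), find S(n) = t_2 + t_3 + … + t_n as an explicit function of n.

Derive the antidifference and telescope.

S(n) = (-n**3 - 15*n**2 - 71*n + 87)/(96*(n**3 + 15*n**2 + 71*n + 105))

The ratio is (k + 2)*(9*k + (k + 1)**2 + 28)/((k + 8)*(k**2 + 9*k + 19)).
A = k + 2, B = k + 8, C = k**2 + 9*k + 19.
Need (k + 2)·f(k+1) − (k + 7)·f(k) = k**2 + 9*k + 19.
From deg A=1, deg B=1, deg C=2: d=5.
Solve for f: f(k) = k*(k + 3)*(k + 5)*(k**2 + 12*k + 44)/144 (degree 5 ≤ 5).
Get s_k = R·t_k = k*(-k**2 - 12*k - 44)/(24*(k**3 + 12*k**2 + 44*k + 48)) with R(k) = B(k−1)f(k)/C(k) = k*(k + 3)*(k + 5)*(k + 7)*(k**2 + 12*k + 44)/(144*(k**2 + 9*k + 19)).
s_(k+1) − s_k = 6*(-k**2 - 9*k - 19)/(k**6 + 27*k**5 + 295*k**4 + 1665*k**3 + 5104*k**2 + 8028*k + 5040) = t_k.
Evaluate: s_(n+1) = (-n**3 - 15*n**2 - 71*n - 57)/(24*(n**3 + 15*n**2 + 71*n + 105)); subtract s_(2) = -1/32 ⇒ S(n) = (-n**3 - 15*n**2 - 71*n + 87)/(96*(n**3 + 15*n**2 + 71*n + 105)).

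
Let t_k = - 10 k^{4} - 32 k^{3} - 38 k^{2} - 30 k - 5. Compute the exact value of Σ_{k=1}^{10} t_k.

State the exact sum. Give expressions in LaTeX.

r(k) = (10*k**4 + 72*k**3 + 194*k**2 + 242*k + 115)/(10*k**4 + 32*k**3 + 38*k**2 + 30*k + 5) after simplifying.
Factor: A=1; B=1; C=k**4 + 16*k**3/5 + 19*k**2/5 + 3*k + 1/2.
Need (1)·f(k+1) − (1)·f(k) = k**4 + 16*k**3/5 + 19*k**2/5 + 3*k + 1/2.
Degrees (0,0,4) ⇒ d ≤ 5.
Match coefficients ⇒ f(k) = k*(2*k**4 + 3*k**3 + 4*k - 4)/10.
So s_k = (B(k−1)f/C)·t_k = (k*(2*k**4 + 3*k**3 + 4*k - 4)/(10*k**4 + 32*k**3 + 38*k**2 + 30*k + 5))·t_k = k*(-2*k**4 - 3*k**3 - 4*k + 4).
Check: Δs_k = -10*k**4 - 32*k**3 - 38*k**2 - 30*k - 5. ✓
Σ_(k=1)^(10) t_k = s_(11) − s_(1) = -366465 − (-5) = -366460.

Σ = -366460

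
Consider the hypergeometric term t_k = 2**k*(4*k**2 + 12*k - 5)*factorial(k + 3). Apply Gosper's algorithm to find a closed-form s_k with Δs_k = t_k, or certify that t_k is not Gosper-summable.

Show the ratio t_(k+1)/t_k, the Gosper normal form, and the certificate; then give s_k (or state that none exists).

s_k = 2**k*(2*k - 3)*factorial(k + 3)

t_(k+1)/t_k = 2*(4*k**3 + 36*k**2 + 91*k + 44)/(4*k**2 + 12*k - 5).
A = 2*k + 8, B = 1, C = k**2 + 3*k - 5/4.
Solve (2*k + 8)·f(k+1) − (1)·f(k) = k**2 + 3*k - 5/4.
d = 1 from the (1,0,2) case.
Solve for f: f(k) = (2*k - 3)/4 (degree 1 ≤ 1).
So s_k = (B(k−1)f/C)·t_k = ((2*k - 3)/(4*k**2 + 12*k - 5))·t_k = 2**k*(2*k - 3)*factorial(k + 3).
Verify: 2**k*(4*k**2 + 12*k - 5)*factorial(k + 3) matches t_k.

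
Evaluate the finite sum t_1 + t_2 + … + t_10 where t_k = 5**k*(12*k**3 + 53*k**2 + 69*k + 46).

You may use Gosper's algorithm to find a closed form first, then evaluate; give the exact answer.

Σ = 207519531200

Ratio r(k) = 5*(12*k**3 + 89*k**2 + 211*k + 180)/(12*k**3 + 53*k**2 + 69*k + 46).
Factor: A=5; B=1; C=k**3 + 53*k**2/12 + 23*k/4 + 23/6.
Set up (5)·f(k+1) − (1)·f(k) − (k**3 + 53*k**2/12 + 23*k/4 + 23/6) = 0.
Bound: deg f ≤ 3.
Solving with deg f ≤ 3: f(k) = (3*k**3 + 2*k**2 + k + 4)/12.
Certificate R = B(k−1)f/C = (3*k**3 + 2*k**2 + k + 4)/(12*k**3 + 53*k**2 + 69*k + 46) gives s_k = 5**k*(3*k**3 + 2*k**2 + k + 4).
s_(k+1) − s_k = 5**k*(12*k**3 + 53*k**2 + 69*k + 46) = t_k.
Sum = s_(11) − s_(1); s_(11) = 207519531250, s_(1) = 50 ⇒ 207519531200.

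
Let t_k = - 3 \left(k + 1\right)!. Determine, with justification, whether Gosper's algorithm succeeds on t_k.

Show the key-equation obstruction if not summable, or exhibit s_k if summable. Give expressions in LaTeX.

No — key equation has no polynomial f.

Step 1: r(k) = k + 2.
So A=k + 2 and B=1, with C=1.
f must satisfy (k + 2)·f(k+1) − (1)·f(k) = 1.
From deg A=1, deg B=0, deg C=0: d=-1.
Bound -1 < 0, so the key equation has no polynomial solution.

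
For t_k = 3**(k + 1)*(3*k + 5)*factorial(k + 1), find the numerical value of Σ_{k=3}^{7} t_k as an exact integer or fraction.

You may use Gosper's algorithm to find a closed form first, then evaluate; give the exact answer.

r(k) = 3*(k + 2)*(3*k + 8)/(3*k + 5) after simplifying.
A = 3*k + 6, B = 1, C = k + 5/3.
f must satisfy (3*k + 6)·f(k+1) − (1)·f(k) = k + 5/3.
deg f ≤ 0 (via 1,0,1).
Solving with deg f ≤ 0: f(k) = 1/3.
Certificate R = B(k−1)f/C = 1/(3*k + 5) gives s_k = 3**(k + 1)*factorial(k + 1).
Δs = 3**(k + 1)*(3*k + 5)*factorial(k + 1), as required.
Σ_(k=3)^(7) t_k = s_(8) − s_(3) = 7142567040 − (1944) = 7142565096.

Σ = 7142565096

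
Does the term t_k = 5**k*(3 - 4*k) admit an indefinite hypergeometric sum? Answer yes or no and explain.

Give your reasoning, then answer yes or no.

Yes. s_k = 5**k*(2 - k).

r(k) = 5*(4*k + 1)/(4*k - 3) after simplifying.
So A=5 and B=1, with C=k - 3/4.
Solve (5)·f(k+1) − (1)·f(k) = k - 3/4.
d = 1 from the (0,0,1) case.
Solving with deg f ≤ 1: f(k) = (k - 2)/4.
So s_k = (B(k−1)f/C)·t_k = ((k - 2)/(4*k - 3))·t_k = 5**k*(2 - k).
s_(k+1) − s_k = 5**k*(3 - 4*k) = t_k.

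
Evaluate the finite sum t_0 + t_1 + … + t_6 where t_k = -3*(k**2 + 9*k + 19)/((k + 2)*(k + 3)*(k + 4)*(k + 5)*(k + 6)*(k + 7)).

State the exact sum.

Σ = -413/20592

The ratio is (k + 2)*(9*k + (k + 1)**2 + 28)/((k + 8)*(k**2 + 9*k + 19)).
A = k + 2, B = k + 8, C = k**2 + 9*k + 19.
Key eq: (k + 2)·f(k+1) = (k + 7)·f(k) + (k**2 + 9*k + 19).
Degrees (1,1,2) ⇒ d ≤ 5.
Solving with deg f ≤ 5: f(k) = k*(k + 3)*(k + 5)*(k**2 + 12*k + 44)/144.
Then R = B(k−1)f/C = k*(k + 3)*(k + 5)*(k + 7)*(k**2 + 12*k + 44)/(144*(k**2 + 9*k + 19)), so s_k = R(k)·t_k = k*(-k**2 - 12*k - 44)/(48*(k**3 + 12*k**2 + 44*k + 48)).
Check: Δs_k = 3*(-k**2 - 9*k - 19)/(k**6 + 27*k**5 + 295*k**4 + 1665*k**3 + 5104*k**2 + 8028*k + 5040). ✓
Evaluate s at k=7 and k=0: -413/20592 and 0; difference -413/20592.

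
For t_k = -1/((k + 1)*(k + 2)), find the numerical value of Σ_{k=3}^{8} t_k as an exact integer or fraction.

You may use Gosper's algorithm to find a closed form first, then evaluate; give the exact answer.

Step 1: r(k) = (k + 1)/(k + 3).
Normal form (A,B,C) = (k + 1, k + 3, 1).
Set up (k + 1)·f(k+1) − (k + 2)·f(k) − (1) = 0.
deg f ≤ 1 (via 1,1,0).
Match coefficients ⇒ f(k) = k.
Then R = B(k−1)f/C = k*(k + 2), so s_k = R(k)·t_k = -k/(k + 1).
Check: Δs_k = -1/(k**2 + 3*k + 2). ✓
Evaluate s at k=9 and k=3: -9/10 and -3/4; difference -3/20.

Σ = -3/20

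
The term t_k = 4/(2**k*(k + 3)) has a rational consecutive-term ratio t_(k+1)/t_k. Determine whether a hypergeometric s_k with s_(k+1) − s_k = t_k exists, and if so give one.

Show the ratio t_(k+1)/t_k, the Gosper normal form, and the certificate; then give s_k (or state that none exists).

Ratio r(k) = (k + 3)/(2*(k + 4)).
Gosper form: A/B · C(k+1)/C(k) with A=k/2 + 3/2, B=k + 4, C=1.
f must satisfy (k/2 + 3/2)·f(k+1) − (k + 3)·f(k) = 1.
Bound: deg f ≤ -1.
d = -1 < 0 ⇒ no nonzero polynomial f; not summable.

none — t_k is not Gosper-summable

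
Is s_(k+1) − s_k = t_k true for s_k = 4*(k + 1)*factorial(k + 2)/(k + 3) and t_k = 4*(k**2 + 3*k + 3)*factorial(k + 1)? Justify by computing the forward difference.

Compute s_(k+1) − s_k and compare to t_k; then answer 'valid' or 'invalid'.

Invalid: residual -4*(k**3 + 6*k**2 + 11*k + 8)*factorial(k + 1)/((k + 3)*(k + 4)) ≠ 0.

s_(k+1) = 4*(k + 2)*factorial(k + 3)/(k + 4)
s_(k+1) − s_k = 4*(k**3 + 7*k**2 + 16*k + 14)*factorial(k + 2)/((k + 3)*(k + 4))
(s_(k+1) − s_k) − t_k = -4*(k**3 + 6*k**2 + 11*k + 8)*factorial(k + 1)/((k + 3)*(k + 4))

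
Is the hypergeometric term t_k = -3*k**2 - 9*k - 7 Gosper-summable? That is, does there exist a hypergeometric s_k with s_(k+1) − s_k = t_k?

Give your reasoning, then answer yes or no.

Ratio r(k) = (3*k**2 + 15*k + 19)/(3*k**2 + 9*k + 7).
Gosper form: A/B · C(k+1)/C(k) with A=1, B=1, C=k**2 + 3*k + 7/3.
f must satisfy (1)·f(k+1) − (1)·f(k) = k**2 + 3*k + 7/3.
From deg A=0, deg B=0, deg C=2: d=3.
Solving with deg f ≤ 3: f(k) = k*(k**2 + 3*k + 3)/3.
So s_k = (B(k−1)f/C)·t_k = (k*(k**2 + 3*k + 3)/(3*k**2 + 9*k + 7))·t_k = k*(-k**2 - 3*k - 3).
Verify: -3*k**2 - 9*k - 7 matches t_k.

Yes. s_k = k*(-k**2 - 3*k - 3).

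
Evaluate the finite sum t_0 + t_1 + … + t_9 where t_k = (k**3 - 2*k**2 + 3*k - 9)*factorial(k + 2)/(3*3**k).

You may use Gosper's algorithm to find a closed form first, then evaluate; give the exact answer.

Σ = 39424000/81

Compute t_(k+1)/t_k: get (k**4 + 4*k**3 + 5*k**2 - k - 21)/(3*(k**3 - 2*k**2 + 3*k - 9)).
A = k/3 + 1, B = 1, C = k**3 - 2*k**2 + 3*k - 9.
f must satisfy (k/3 + 1)·f(k+1) − (1)·f(k) = k**3 - 2*k**2 + 3*k - 9.
Bound: deg f ≤ 2.
Solving with deg f ≤ 2: f(k) = 3*k*(k - 4).
Then R = B(k−1)f/C = 3*k*(k - 4)/(k**3 - 2*k**2 + 3*k - 9), so s_k = R(k)·t_k = k*(k - 4)*factorial(k + 2)/3**k.
Check: Δs_k = (k**3 - 2*k**2 + 3*k - 9)*factorial(k + 2)/(3*3**k). ✓
Σ_(k=0)^(9) t_k = s_(10) − s_(0) = 39424000/81 − (0) = 39424000/81.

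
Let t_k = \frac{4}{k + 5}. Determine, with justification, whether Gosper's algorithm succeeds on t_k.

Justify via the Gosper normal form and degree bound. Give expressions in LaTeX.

No — key equation has no polynomial f.

Step 1: r(k) = (k + 5)/(k + 6).
Gosper form: A/B · C(k+1)/C(k) with A=k + 5, B=k + 6, C=1.
Key eq: (k + 5)·f(k+1) = (k + 5)·f(k) + (1).
Bound: deg f ≤ 0.
Write f(k) = c0. Then LHS − RHS = -1, requiring -1 = 0: contradictory. No certificate.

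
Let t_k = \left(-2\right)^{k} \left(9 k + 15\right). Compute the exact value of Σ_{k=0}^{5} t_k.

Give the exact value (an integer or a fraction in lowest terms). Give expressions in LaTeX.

Σ = -1341

Step 1: r(k) = 2*(-3*k - 8)/(3*k + 5).
A = -2, B = 1, C = k + 5/3.
f must satisfy (-2)·f(k+1) − (1)·f(k) = k + 5/3.
d = 1 from the (0,0,1) case.
A polynomial solution: f(k) = -(k + 1)/3.
Then R = B(k−1)f/C = -(k + 1)/(3*k + 5), so s_k = R(k)·t_k = -3*(-2)**k*(k + 1).
s_(k+1) − s_k = (-2)**k*(9*k + 15) = t_k.
Sum = s_(6) − s_(0); s_(6) = -1344, s_(0) = -3 ⇒ -1341.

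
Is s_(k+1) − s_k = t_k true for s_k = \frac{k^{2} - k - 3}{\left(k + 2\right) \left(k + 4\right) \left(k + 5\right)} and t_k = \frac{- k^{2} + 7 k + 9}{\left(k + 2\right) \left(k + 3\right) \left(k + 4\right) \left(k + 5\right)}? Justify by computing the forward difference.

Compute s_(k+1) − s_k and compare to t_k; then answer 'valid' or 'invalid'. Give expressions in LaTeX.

s_(k+1) = (-k + (k + 1)**2 - 4)/((k + 3)*(k + 5)*(k + 6))
s_(k+1) − s_k = (-k**3 + 5*k**2 + 35*k + 30)/(k**5 + 20*k**4 + 155*k**3 + 580*k**2 + 1044*k + 720)
(s_(k+1) − s_k) − t_k = 4*(k**2 - 4*k - 6)/(k**5 + 20*k**4 + 155*k**3 + 580*k**2 + 1044*k + 720)

Invalid: residual \frac{4 \left(k^{2} - 4 k - 6\right)}{k^{5} + 20 k^{4} + 155 k^{3} + 580 k^{2} + 1044 k + 720} ≠ 0.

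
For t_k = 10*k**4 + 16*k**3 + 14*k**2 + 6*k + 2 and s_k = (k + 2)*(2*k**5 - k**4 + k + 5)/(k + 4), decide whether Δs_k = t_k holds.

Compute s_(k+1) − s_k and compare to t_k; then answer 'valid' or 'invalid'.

s_(k+1) = (k + 3)*(k + 2*(k + 1)**5 - (k + 1)**4 + 6)/(k + 5)
s_(k+1) − s_k = 2*(5*k**6 + 45*k**5 + 122*k**4 + 148*k**3 + 106*k**2 + 44*k + 17)/(k**2 + 9*k + 20)
(s_(k+1) − s_k) − t_k = 2*(-8*k**5 - 57*k**4 - 78*k**3 - 62*k**2 - 25*k - 3)/(k**2 + 9*k + 20)

Invalid: residual 2*(-8*k**5 - 57*k**4 - 78*k**3 - 62*k**2 - 25*k - 3)/(k**2 + 9*k + 20) ≠ 0.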